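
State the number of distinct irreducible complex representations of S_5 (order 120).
7

Argument: The number of irreducible complex representations of a finite group equals its number of conjugacy classes. Conjugacy classes in S_5 correspond to cycle types, i.e. partitions of 5; there are p(5) = 7 of them, so S_5 (order 120) has exactly 7 irreducible complex representations.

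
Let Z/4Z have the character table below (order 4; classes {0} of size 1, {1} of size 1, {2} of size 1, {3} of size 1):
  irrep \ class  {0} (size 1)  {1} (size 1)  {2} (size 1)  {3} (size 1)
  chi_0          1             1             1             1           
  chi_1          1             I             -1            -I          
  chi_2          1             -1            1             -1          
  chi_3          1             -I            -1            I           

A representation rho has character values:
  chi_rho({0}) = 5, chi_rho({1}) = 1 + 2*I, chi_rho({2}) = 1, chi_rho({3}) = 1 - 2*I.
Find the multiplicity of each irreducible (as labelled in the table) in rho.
Multiplicities: chi_0: 2, chi_1: 2, chi_2: 1, chi_3: 0.

Argument: Use <chi_rho, chi> = (1/|G|) sum_C |C| * chi_rho(C) * conj(chi(C)) with |G| = 4 for each irreducible chi in the table:
  <chi_rho, chi_0> = (1/4)[1*(5)*conj(1) + 1*(1 + 2*I)*conj(1) + 1*(1)*conj(1) + 1*(1 - 2*I)*conj(1)]
      = (1/4)[(5) + (1 + 2*I) + (1) + (1 - 2*I)] = 8/4 = 2
  <chi_rho, chi_1> = (1/4)[1*(5)*conj(1) + 1*(1 + 2*I)*conj(I) + 1*(1)*conj(-1) + 1*(1 - 2*I)*conj(-I)]
      = (1/4)[(5) + (2 - I) + (-1) + (2 + I)] = 8/4 = 2
  <chi_rho, chi_2> = (1/4)[1*(5)*conj(1) + 1*(1 + 2*I)*conj(-1) + 1*(1)*conj(1) + 1*(1 - 2*I)*conj(-1)]
      = (1/4)[(5) + (-1 - 2*I) + (1) + (-1 + 2*I)] = 4/4 = 1
  <chi_rho, chi_3> = (1/4)[1*(5)*conj(1) + 1*(1 + 2*I)*conj(-I) + 1*(1)*conj(-1) + 1*(1 - 2*I)*conj(I)]
      = (1/4)[(5) + (-2 + I) + (-1) + (-2 - I)] = 0/4 = 0
(Exp terms are combined using exp(i*s)*conj(exp(i*t)) = exp(i*(s-t)), and sums of them are collapsed using the identity that for every m > 1 the m distinct m-th roots of unity sum to 0, e.g. 1 + exp(2*I*pi/3) + exp(-2*I*pi/3) = 0.)
Dimension check: dim(rho) = sum (mult * dim) = 2*1 + 2*1 + 1*1 + 0*1 = 5 = chi_rho(e) = 5.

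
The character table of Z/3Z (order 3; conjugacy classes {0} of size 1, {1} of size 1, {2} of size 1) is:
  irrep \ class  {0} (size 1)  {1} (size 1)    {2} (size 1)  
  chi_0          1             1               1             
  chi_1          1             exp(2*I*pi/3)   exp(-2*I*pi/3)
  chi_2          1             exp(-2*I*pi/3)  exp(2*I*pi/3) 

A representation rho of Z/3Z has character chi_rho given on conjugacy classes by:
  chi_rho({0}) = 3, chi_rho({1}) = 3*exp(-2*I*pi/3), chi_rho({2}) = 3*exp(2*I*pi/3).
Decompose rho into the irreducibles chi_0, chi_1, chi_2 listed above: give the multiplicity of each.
Multiplicities: chi_0: 0, chi_1: 0, chi_2: 3.

Argument: Use <chi_rho, chi> = (1/|G|) sum_C |C| * chi_rho(C) * conj(chi(C)) with |G| = 3 for each irreducible chi in the table:
  <chi_rho, chi_0> = (1/3)[1*(3)*conj(1) + 1*(3*exp(-2*I*pi/3))*conj(1) + 1*(3*exp(2*I*pi/3))*conj(1)]
      = (1/3)[(3) + (3*exp(-2*I*pi/3)) + (3*exp(2*I*pi/3))] = 0/3 = 0
  <chi_rho, chi_1> = (1/3)[1*(3)*conj(1) + 1*(3*exp(-2*I*pi/3))*conj(exp(2*I*pi/3)) + 1*(3*exp(2*I*pi/3))*conj(exp(-2*I*pi/3))]
      = (1/3)[(3) + (3*exp(2*I*pi/3)) + (3*exp(-2*I*pi/3))] = 0/3 = 0
  <chi_rho, chi_2> = (1/3)[1*(3)*conj(1) + 1*(3*exp(-2*I*pi/3))*conj(exp(-2*I*pi/3)) + 1*(3*exp(2*I*pi/3))*conj(exp(2*I*pi/3))]
      = (1/3)[(3) + (3) + (3)] = 9/3 = 3
(Exp terms are combined using exp(i*s)*conj(exp(i*t)) = exp(i*(s-t)), and sums of them are collapsed using the identity that for every m > 1 the m distinct m-th roots of unity sum to 0, e.g. 1 + exp(2*I*pi/3) + exp(-2*I*pi/3) = 0.)
Dimension check: dim(rho) = sum (mult * dim) = 0*1 + 0*1 + 3*1 = 3 = chi_rho(e) = 3.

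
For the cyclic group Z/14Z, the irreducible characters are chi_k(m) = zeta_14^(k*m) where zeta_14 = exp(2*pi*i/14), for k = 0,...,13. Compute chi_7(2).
chi_7(2) = zeta_14^14 = 1

Derivation: chi_7(2) = zeta_14^(7*2) = zeta_14^14. Since zeta_14^14 = 1, this equals zeta_14^0 = exp(2*pi*i*0/14) = 1.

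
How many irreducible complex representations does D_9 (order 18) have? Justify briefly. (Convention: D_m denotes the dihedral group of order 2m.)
6

Justification: The number of irreducible complex representations of a finite group equals its number of conjugacy classes. D_9 has 6 conjugacy classes ((n+3)/2 for n odd), so D_9 (order 18) has exactly 6 irreducible complex representations.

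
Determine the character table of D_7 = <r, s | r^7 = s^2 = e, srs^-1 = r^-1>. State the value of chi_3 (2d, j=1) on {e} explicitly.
Conjugacy classes: {e} of size 1, {r^1, r^6} of size 2, {r^2, r^5} of size 2, {r^3, r^4} of size 2, {s, sr, ..., sr^6} of size 7.
Character table:
  irrep \ class              {e} (size 1)  {r^1, r^6} (size 2)  {r^2, r^5} (size 2)  {r^3, r^4} (size 2)  {s, sr, ..., sr^6} (size 7)
  chi_1 (triv)               1             1                    1                    1                    1                          
  chi_2 (sign: r->1, s->-1)  1             1                    1                    1                    -1                         
  chi_3 (2d, j=1)            2             2*cos(2*pi/7)        -2*cos(3*pi/7)       -2*cos(pi/7)         0                          
  chi_4 (2d, j=2)            2             -2*cos(3*pi/7)       -2*cos(pi/7)         2*cos(2*pi/7)        0                          
  chi_5 (2d, j=3)            2             -2*cos(pi/7)         2*cos(2*pi/7)        -2*cos(3*pi/7)       0                          

Spot check: chi_3 (2d, j=1) on {e} = 2.

Proof sketch: D_7 has order 2*7 = 14 with 5 conjugacy classes, hence 5 irreducibles. Sum of squared dims 1 + 1 + 4 + 4 + 4 = 14 = |G|. Linear characters come from the abelianisation; the 2-dimensional irreps have character r^k -> 2*cos(2*pi*j*k/7), reflections -> 0.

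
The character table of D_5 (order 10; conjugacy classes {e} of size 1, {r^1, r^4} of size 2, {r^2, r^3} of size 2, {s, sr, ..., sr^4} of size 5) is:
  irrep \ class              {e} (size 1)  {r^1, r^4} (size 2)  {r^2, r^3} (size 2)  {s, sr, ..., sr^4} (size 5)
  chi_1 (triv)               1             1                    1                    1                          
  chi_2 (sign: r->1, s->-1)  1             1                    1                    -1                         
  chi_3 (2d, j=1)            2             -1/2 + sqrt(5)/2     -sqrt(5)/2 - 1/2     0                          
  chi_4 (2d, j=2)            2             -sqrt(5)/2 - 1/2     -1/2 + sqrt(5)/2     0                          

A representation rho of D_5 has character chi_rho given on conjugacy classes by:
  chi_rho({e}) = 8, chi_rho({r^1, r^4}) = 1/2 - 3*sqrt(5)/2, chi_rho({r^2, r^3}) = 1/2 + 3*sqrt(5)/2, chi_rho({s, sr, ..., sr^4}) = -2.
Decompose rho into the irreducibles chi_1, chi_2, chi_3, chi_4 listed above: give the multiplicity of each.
Multiplicities: chi_1: 0, chi_2: 2, chi_3: 0, chi_4: 3.

Argument: Use <chi_rho, chi> = (1/|G|) sum_C |C| * chi_rho(C) * conj(chi(C)) with |G| = 10 for each irreducible chi in the table:
  <chi_rho, chi_1> = (1/10)[1*(8)*conj(1) + 2*(1/2 - 3*sqrt(5)/2)*conj(1) + 2*(1/2 + 3*sqrt(5)/2)*conj(1) + 5*(-2)*conj(1)]
      = (1/10)[(8) + (1 - 3*sqrt(5)) + (1 + 3*sqrt(5)) + (-10)] = 0/10 = 0
  <chi_rho, chi_2> = (1/10)[1*(8)*conj(1) + 2*(1/2 - 3*sqrt(5)/2)*conj(1) + 2*(1/2 + 3*sqrt(5)/2)*conj(1) + 5*(-2)*conj(-1)]
      = (1/10)[(8) + (1 - 3*sqrt(5)) + (1 + 3*sqrt(5)) + (10)] = 20/10 = 2
  <chi_rho, chi_3> = (1/10)[1*(8)*conj(2) + 2*(1/2 - 3*sqrt(5)/2)*conj(-1/2 + sqrt(5)/2) + 2*(1/2 + 3*sqrt(5)/2)*conj(-sqrt(5)/2 - 1/2) + 5*(-2)*conj(0)]
      = (1/10)[(16) + (-8 + 2*sqrt(5)) + (-8 - 2*sqrt(5)) + (0)] = 0/10 = 0
  <chi_rho, chi_4> = (1/10)[1*(8)*conj(2) + 2*(1/2 - 3*sqrt(5)/2)*conj(-sqrt(5)/2 - 1/2) + 2*(1/2 + 3*sqrt(5)/2)*conj(-1/2 + sqrt(5)/2) + 5*(-2)*conj(0)]
      = (1/10)[(16) + (sqrt(5) + 7) + (7 - sqrt(5)) + (0)] = 30/10 = 3
Dimension check: dim(rho) = sum (mult * dim) = 0*1 + 2*1 + 0*2 + 3*2 = 8 = chi_rho(e) = 8.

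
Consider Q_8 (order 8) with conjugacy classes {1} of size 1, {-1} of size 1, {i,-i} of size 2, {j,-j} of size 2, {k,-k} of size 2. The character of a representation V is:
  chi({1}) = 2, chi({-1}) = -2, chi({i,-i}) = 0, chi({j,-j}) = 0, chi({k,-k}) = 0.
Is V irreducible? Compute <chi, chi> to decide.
Irreducible: <chi, chi> = 1.

Solution. <chi, chi> = (1/|G|) sum_C |C| * |chi(C)|^2 = (1/8)[1*|2|^2 + 1*|-2|^2 + 2*|0|^2 + 2*|0|^2 + 2*|0|^2]
  = (1/8)[(4) + (4) + (0) + (0) + (0)] = 8/8 = 1.
A character is irreducible iff <chi, chi> = 1, so this representation is irreducible.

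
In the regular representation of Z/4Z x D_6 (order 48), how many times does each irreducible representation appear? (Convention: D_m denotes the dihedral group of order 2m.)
Each irreducible V_i of dimension d_i appears with multiplicity d_i, i.e. rho_reg = (direct sum over all irreducibles V_i) d_i V_i. The irreducible dimensions for Z/4Z x D_6 are 1, 1, 1, 1, 1, 1, 1, 1, 1, 1, 1, 1, 1, 1, 1, 1, 2, 2, 2, 2, 2, 2, 2, 2: 16 irreducibles of dimension 1, each with multiplicity 1; 8 irreducibles of dimension 2, each with multiplicity 2. Total dimension 16*1*1 + 8*2*2 = 48 = |G|.

Justification: General theorem: in the regular representation of a finite group G, each irreducible appears with multiplicity equal to its dimension. Check: dim(rho_reg) = sum d_i^2 = 1 + 1 + 1 + 1 + 1 + 1 + 1 + 1 + 1 + 1 + 1 + 1 + 1 + 1 + 1 + 1 + 4 + 4 + 4 + 4 + 4 + 4 + 4 + 4 = 48 = |G|.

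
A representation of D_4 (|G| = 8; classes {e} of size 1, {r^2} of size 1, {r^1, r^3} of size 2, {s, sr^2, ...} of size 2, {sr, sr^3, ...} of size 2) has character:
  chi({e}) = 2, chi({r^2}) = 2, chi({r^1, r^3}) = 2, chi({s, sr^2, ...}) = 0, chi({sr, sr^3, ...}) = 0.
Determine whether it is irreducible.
Not irreducible (reducible): <chi, chi> = 2 > 1.

Details: <chi, chi> = (1/|G|) sum_C |C| * |chi(C)|^2 = (1/8)[1*|2|^2 + 1*|2|^2 + 2*|2|^2 + 2*|0|^2 + 2*|0|^2]
  = (1/8)[(4) + (4) + (8) + (0) + (0)] = 16/8 = 2.
A character is irreducible iff <chi, chi> = 1, so this representation is reducible.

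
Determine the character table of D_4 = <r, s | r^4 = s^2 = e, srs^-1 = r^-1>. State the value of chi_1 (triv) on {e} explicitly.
Conjugacy classes: {e} of size 1, {r^2} of size 1, {r^1, r^3} of size 2, {s, sr^2, ...} of size 2, {sr, sr^3, ...} of size 2.
Character table:
  irrep \ class              {e} (size 1)  {r^2} (size 1)  {r^1, r^3} (size 2)  {s, sr^2, ...} (size 2)  {sr, sr^3, ...} (size 2)
  chi_1 (triv)               1             1               1                    1                        1                       
  chi_2 (sign: r->1, s->-1)  1             1               1                    -1                       -1                      
  chi_3 (r->-1, s->1)        1             1               -1                   1                        -1                      
  chi_4 (r->-1, s->-1)       1             1               -1                   -1                       1                       
  chi_5 (2d, j=1)            2             -2              0                    0                        0                       

Spot check: chi_1 (triv) on {e} = 1.

Reasoning: D_4 has order 2*4 = 8 with 5 conjugacy classes, hence 5 irreducibles. Sum of squared dims 1 + 1 + 1 + 1 + 4 = 8 = |G|. Linear characters come from the abelianisation; the 2-dimensional irreps have character r^k -> 2*cos(2*pi*j*k/4), reflections -> 0.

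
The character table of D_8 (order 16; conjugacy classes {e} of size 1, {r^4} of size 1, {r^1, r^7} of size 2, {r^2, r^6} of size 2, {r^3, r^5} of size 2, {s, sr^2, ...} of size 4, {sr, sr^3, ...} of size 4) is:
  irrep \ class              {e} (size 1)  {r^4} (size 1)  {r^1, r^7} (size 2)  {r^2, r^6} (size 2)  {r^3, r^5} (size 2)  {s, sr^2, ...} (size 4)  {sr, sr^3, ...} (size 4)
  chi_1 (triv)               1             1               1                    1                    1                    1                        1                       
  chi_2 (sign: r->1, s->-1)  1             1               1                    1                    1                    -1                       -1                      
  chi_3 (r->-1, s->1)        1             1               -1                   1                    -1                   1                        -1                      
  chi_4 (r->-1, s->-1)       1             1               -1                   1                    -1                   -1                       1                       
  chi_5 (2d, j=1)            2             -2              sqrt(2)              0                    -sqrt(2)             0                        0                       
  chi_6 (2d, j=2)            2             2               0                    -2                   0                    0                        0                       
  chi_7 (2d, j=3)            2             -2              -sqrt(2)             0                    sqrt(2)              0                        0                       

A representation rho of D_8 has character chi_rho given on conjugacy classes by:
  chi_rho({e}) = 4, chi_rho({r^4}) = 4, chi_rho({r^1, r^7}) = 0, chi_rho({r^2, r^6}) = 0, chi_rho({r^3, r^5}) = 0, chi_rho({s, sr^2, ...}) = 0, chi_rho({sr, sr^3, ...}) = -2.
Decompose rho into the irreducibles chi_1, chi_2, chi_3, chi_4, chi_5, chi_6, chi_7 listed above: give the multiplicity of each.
Multiplicities: chi_1: 0, chi_2: 1, chi_3: 1, chi_4: 0, chi_5: 0, chi_6: 1, chi_7: 0.

Argument: Use <chi_rho, chi> = (1/|G|) sum_C |C| * chi_rho(C) * conj(chi(C)) with |G| = 16 for each irreducible chi in the table:
  <chi_rho, chi_1> = (1/16)[1*(4)*conj(1) + 1*(4)*conj(1) + 2*(0)*conj(1) + 2*(0)*conj(1) + 2*(0)*conj(1) + 4*(0)*conj(1) + 4*(-2)*conj(1)]
      = (1/16)[(4) + (4) + (0) + (0) + (0) + (0) + (-8)] = 0/16 = 0
  <chi_rho, chi_2> = (1/16)[1*(4)*conj(1) + 1*(4)*conj(1) + 2*(0)*conj(1) + 2*(0)*conj(1) + 2*(0)*conj(1) + 4*(0)*conj(-1) + 4*(-2)*conj(-1)]
      = (1/16)[(4) + (4) + (0) + (0) + (0) + (0) + (8)] = 16/16 = 1
  <chi_rho, chi_3> = (1/16)[1*(4)*conj(1) + 1*(4)*conj(1) + 2*(0)*conj(-1) + 2*(0)*conj(1) + 2*(0)*conj(-1) + 4*(0)*conj(1) + 4*(-2)*conj(-1)]
      = (1/16)[(4) + (4) + (0) + (0) + (0) + (0) + (8)] = 16/16 = 1
  <chi_rho, chi_4> = (1/16)[1*(4)*conj(1) + 1*(4)*conj(1) + 2*(0)*conj(-1) + 2*(0)*conj(1) + 2*(0)*conj(-1) + 4*(0)*conj(-1) + 4*(-2)*conj(1)]
      = (1/16)[(4) + (4) + (0) + (0) + (0) + (0) + (-8)] = 0/16 = 0
  <chi_rho, chi_5> = (1/16)[1*(4)*conj(2) + 1*(4)*conj(-2) + 2*(0)*conj(sqrt(2)) + 2*(0)*conj(0) + 2*(0)*conj(-sqrt(2)) + 4*(0)*conj(0) + 4*(-2)*conj(0)]
      = (1/16)[(8) + (-8) + (0) + (0) + (0) + (0) + (0)] = 0/16 = 0
  <chi_rho, chi_6> = (1/16)[1*(4)*conj(2) + 1*(4)*conj(2) + 2*(0)*conj(0) + 2*(0)*conj(-2) + 2*(0)*conj(0) + 4*(0)*conj(0) + 4*(-2)*conj(0)]
      = (1/16)[(8) + (8) + (0) + (0) + (0) + (0) + (0)] = 16/16 = 1
  <chi_rho, chi_7> = (1/16)[1*(4)*conj(2) + 1*(4)*conj(-2) + 2*(0)*conj(-sqrt(2)) + 2*(0)*conj(0) + 2*(0)*conj(sqrt(2)) + 4*(0)*conj(0) + 4*(-2)*conj(0)]
      = (1/16)[(8) + (-8) + (0) + (0) + (0) + (0) + (0)] = 0/16 = 0
Dimension check: dim(rho) = sum (mult * dim) = 0*1 + 1*1 + 1*1 + 0*1 + 0*2 + 1*2 + 0*2 = 4 = chi_rho(e) = 4.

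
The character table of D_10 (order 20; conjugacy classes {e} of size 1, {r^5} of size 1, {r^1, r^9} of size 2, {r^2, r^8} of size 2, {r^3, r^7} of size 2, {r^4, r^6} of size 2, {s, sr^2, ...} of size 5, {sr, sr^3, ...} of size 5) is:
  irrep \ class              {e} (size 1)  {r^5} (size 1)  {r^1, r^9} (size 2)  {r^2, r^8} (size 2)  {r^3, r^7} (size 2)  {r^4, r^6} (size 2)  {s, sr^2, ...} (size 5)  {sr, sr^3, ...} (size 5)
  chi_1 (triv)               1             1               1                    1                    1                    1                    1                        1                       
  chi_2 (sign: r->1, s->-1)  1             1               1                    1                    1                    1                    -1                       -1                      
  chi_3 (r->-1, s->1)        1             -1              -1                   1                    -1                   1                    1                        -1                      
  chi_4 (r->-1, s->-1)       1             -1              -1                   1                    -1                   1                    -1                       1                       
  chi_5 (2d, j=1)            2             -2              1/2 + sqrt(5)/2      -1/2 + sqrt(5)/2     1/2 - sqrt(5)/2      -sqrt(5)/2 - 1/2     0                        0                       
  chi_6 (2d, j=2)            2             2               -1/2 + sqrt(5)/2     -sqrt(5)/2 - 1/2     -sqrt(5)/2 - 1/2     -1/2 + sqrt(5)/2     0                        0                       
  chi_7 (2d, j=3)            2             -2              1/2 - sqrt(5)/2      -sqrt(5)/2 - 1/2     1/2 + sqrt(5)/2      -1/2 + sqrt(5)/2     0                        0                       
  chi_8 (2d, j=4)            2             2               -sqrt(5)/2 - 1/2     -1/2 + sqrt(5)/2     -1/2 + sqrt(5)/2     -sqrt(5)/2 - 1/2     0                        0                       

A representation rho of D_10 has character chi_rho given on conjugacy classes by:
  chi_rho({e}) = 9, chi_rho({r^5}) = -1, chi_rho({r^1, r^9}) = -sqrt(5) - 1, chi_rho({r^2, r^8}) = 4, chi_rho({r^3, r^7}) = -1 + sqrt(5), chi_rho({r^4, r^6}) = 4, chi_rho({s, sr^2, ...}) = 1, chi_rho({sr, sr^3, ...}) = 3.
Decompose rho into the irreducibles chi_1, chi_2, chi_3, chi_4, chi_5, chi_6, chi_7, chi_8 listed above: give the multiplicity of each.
Multiplicities: chi_1: 2, chi_2: 0, chi_3: 1, chi_4: 2, chi_5: 0, chi_6: 0, chi_7: 1, chi_8: 1.

Derivation: Use <chi_rho, chi> = (1/|G|) sum_C |C| * chi_rho(C) * conj(chi(C)) with |G| = 20 for each irreducible chi in the table:
  <chi_rho, chi_1> = (1/20)[1*(9)*conj(1) + 1*(-1)*conj(1) + 2*(-sqrt(5) - 1)*conj(1) + 2*(4)*conj(1) + 2*(-1 + sqrt(5))*conj(1) + 2*(4)*conj(1) + 5*(1)*conj(1) + 5*(3)*conj(1)]
      = (1/20)[(9) + (-1) + (-2*sqrt(5) - 2) + (8) + (-2 + 2*sqrt(5)) + (8) + (5) + (15)] = 40/20 = 2
  <chi_rho, chi_2> = (1/20)[1*(9)*conj(1) + 1*(-1)*conj(1) + 2*(-sqrt(5) - 1)*conj(1) + 2*(4)*conj(1) + 2*(-1 + sqrt(5))*conj(1) + 2*(4)*conj(1) + 5*(1)*conj(-1) + 5*(3)*conj(-1)]
      = (1/20)[(9) + (-1) + (-2*sqrt(5) - 2) + (8) + (-2 + 2*sqrt(5)) + (8) + (-5) + (-15)] = 0/20 = 0
  <chi_rho, chi_3> = (1/20)[1*(9)*conj(1) + 1*(-1)*conj(-1) + 2*(-sqrt(5) - 1)*conj(-1) + 2*(4)*conj(1) + 2*(-1 + sqrt(5))*conj(-1) + 2*(4)*conj(1) + 5*(1)*conj(1) + 5*(3)*conj(-1)]
      = (1/20)[(9) + (1) + (2 + 2*sqrt(5)) + (8) + (2 - 2*sqrt(5)) + (8) + (5) + (-15)] = 20/20 = 1
  <chi_rho, chi_4> = (1/20)[1*(9)*conj(1) + 1*(-1)*conj(-1) + 2*(-sqrt(5) - 1)*conj(-1) + 2*(4)*conj(1) + 2*(-1 + sqrt(5))*conj(-1) + 2*(4)*conj(1) + 5*(1)*conj(-1) + 5*(3)*conj(1)]
      = (1/20)[(9) + (1) + (2 + 2*sqrt(5)) + (8) + (2 - 2*sqrt(5)) + (8) + (-5) + (15)] = 40/20 = 2
  <chi_rho, chi_5> = (1/20)[1*(9)*conj(2) + 1*(-1)*conj(-2) + 2*(-sqrt(5) - 1)*conj(1/2 + sqrt(5)/2) + 2*(4)*conj(-1/2 + sqrt(5)/2) + 2*(-1 + sqrt(5))*conj(1/2 - sqrt(5)/2) + 2*(4)*conj(-sqrt(5)/2 - 1/2) + 5*(1)*conj(0) + 5*(3)*conj(0)]
      = (1/20)[(18) + (2) + (-6 - 2*sqrt(5)) + (-4 + 4*sqrt(5)) + (-6 + 2*sqrt(5)) + (-4*sqrt(5) - 4) + (0) + (0)] = 0/20 = 0
  <chi_rho, chi_6> = (1/20)[1*(9)*conj(2) + 1*(-1)*conj(2) + 2*(-sqrt(5) - 1)*conj(-1/2 + sqrt(5)/2) + 2*(4)*conj(-sqrt(5)/2 - 1/2) + 2*(-1 + sqrt(5))*conj(-sqrt(5)/2 - 1/2) + 2*(4)*conj(-1/2 + sqrt(5)/2) + 5*(1)*conj(0) + 5*(3)*conj(0)]
      = (1/20)[(18) + (-2) + (-4) + (-4*sqrt(5) - 4) + (-4) + (-4 + 4*sqrt(5)) + (0) + (0)] = 0/20 = 0
  <chi_rho, chi_7> = (1/20)[1*(9)*conj(2) + 1*(-1)*conj(-2) + 2*(-sqrt(5) - 1)*conj(1/2 - sqrt(5)/2) + 2*(4)*conj(-sqrt(5)/2 - 1/2) + 2*(-1 + sqrt(5))*conj(1/2 + sqrt(5)/2) + 2*(4)*conj(-1/2 + sqrt(5)/2) + 5*(1)*conj(0) + 5*(3)*conj(0)]
      = (1/20)[(18) + (2) + (4) + (-4*sqrt(5) - 4) + (4) + (-4 + 4*sqrt(5)) + (0) + (0)] = 20/20 = 1
  <chi_rho, chi_8> = (1/20)[1*(9)*conj(2) + 1*(-1)*conj(2) + 2*(-sqrt(5) - 1)*conj(-sqrt(5)/2 - 1/2) + 2*(4)*conj(-1/2 + sqrt(5)/2) + 2*(-1 + sqrt(5))*conj(-1/2 + sqrt(5)/2) + 2*(4)*conj(-sqrt(5)/2 - 1/2) + 5*(1)*conj(0) + 5*(3)*conj(0)]
      = (1/20)[(18) + (-2) + (2*sqrt(5) + 6) + (-4 + 4*sqrt(5)) + (6 - 2*sqrt(5)) + (-4*sqrt(5) - 4) + (0) + (0)] = 20/20 = 1
Dimension check: dim(rho) = sum (mult * dim) = 2*1 + 0*1 + 1*1 + 2*1 + 0*2 + 0*2 + 1*2 + 1*2 = 9 = chi_rho(e) = 9.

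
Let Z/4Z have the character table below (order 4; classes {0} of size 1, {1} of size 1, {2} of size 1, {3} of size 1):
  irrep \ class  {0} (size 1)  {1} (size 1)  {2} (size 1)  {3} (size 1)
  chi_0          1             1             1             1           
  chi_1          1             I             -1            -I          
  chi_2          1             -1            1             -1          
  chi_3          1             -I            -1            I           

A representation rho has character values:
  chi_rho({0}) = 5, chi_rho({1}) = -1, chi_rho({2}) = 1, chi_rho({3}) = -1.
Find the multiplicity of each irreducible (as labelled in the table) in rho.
Multiplicities: chi_0: 1, chi_1: 1, chi_2: 2, chi_3: 1.

Justification: Use <chi_rho, chi> = (1/|G|) sum_C |C| * chi_rho(C) * conj(chi(C)) with |G| = 4 for each irreducible chi in the table:
  <chi_rho, chi_0> = (1/4)[1*(5)*conj(1) + 1*(-1)*conj(1) + 1*(1)*conj(1) + 1*(-1)*conj(1)]
      = (1/4)[(5) + (-1) + (1) + (-1)] = 4/4 = 1
  <chi_rho, chi_1> = (1/4)[1*(5)*conj(1) + 1*(-1)*conj(I) + 1*(1)*conj(-1) + 1*(-1)*conj(-I)]
      = (1/4)[(5) + (I) + (-1) + (-I)] = 4/4 = 1
  <chi_rho, chi_2> = (1/4)[1*(5)*conj(1) + 1*(-1)*conj(-1) + 1*(1)*conj(1) + 1*(-1)*conj(-1)]
      = (1/4)[(5) + (1) + (1) + (1)] = 8/4 = 2
  <chi_rho, chi_3> = (1/4)[1*(5)*conj(1) + 1*(-1)*conj(-I) + 1*(1)*conj(-1) + 1*(-1)*conj(I)]
      = (1/4)[(5) + (-I) + (-1) + (I)] = 4/4 = 1
(Exp terms are combined using exp(i*s)*conj(exp(i*t)) = exp(i*(s-t)), and sums of them are collapsed using the identity that for every m > 1 the m distinct m-th roots of unity sum to 0, e.g. 1 + exp(2*I*pi/3) + exp(-2*I*pi/3) = 0.)
Dimension check: dim(rho) = sum (mult * dim) = 1*1 + 1*1 + 2*1 + 1*1 = 5 = chi_rho(e) = 5.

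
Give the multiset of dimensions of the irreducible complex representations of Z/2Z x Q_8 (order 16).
Dimensions: 1, 1, 1, 1, 1, 1, 1, 1, 2, 2

Reasoning: There are 10 irreducibles (= number of conjugacy classes). Their dimensions d_i satisfy sum d_i^2 = |G| = 16: 1 + 1 + 1 + 1 + 1 + 1 + 1 + 1 + 4 + 4 = 16. (For the product with Z/2Z: each of the 2 1-dim characters of Z/2Z tensors with each irrep of Q_8, giving 2 copies of each Q_8-dimension.)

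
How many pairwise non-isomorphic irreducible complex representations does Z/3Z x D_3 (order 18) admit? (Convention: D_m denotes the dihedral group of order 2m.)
9

Explanation: The number of irreducible complex representations of a finite group equals its number of conjugacy classes. For a direct product, #classes(G x H) = #classes(G) * #classes(H). Z/3Z has 3 classes (abelian), D_3 has 3 classes, so 3 * 3 = 9, so Z/3Z x D_3 (order 18) has exactly 9 irreducible complex representations.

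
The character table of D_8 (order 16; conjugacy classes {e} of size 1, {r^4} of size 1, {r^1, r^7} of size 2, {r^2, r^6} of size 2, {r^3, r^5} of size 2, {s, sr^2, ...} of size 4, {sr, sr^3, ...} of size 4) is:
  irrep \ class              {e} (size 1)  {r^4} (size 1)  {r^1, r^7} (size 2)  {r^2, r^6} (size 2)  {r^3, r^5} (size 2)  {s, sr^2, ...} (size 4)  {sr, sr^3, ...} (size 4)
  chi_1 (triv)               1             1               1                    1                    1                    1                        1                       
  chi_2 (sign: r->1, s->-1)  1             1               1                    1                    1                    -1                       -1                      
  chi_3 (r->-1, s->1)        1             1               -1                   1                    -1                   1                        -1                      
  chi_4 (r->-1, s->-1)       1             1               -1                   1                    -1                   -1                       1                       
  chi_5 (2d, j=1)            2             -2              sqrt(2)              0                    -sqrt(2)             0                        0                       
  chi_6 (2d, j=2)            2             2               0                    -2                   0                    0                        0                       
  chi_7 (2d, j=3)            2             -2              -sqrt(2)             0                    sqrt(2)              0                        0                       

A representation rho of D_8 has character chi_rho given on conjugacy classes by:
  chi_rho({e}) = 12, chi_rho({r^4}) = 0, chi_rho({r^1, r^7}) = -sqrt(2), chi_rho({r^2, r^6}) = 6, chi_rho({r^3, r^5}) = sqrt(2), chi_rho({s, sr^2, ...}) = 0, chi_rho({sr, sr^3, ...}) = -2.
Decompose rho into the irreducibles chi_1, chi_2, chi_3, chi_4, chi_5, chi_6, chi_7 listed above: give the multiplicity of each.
Multiplicities: chi_1: 1, chi_2: 2, chi_3: 2, chi_4: 1, chi_5: 1, chi_6: 0, chi_7: 2.

Solution. Use <chi_rho, chi> = (1/|G|) sum_C |C| * chi_rho(C) * conj(chi(C)) with |G| = 16 for each irreducible chi in the table:
  <chi_rho, chi_1> = (1/16)[1*(12)*conj(1) + 1*(0)*conj(1) + 2*(-sqrt(2))*conj(1) + 2*(6)*conj(1) + 2*(sqrt(2))*conj(1) + 4*(0)*conj(1) + 4*(-2)*conj(1)]
      = (1/16)[(12) + (0) + (-2*sqrt(2)) + (12) + (2*sqrt(2)) + (0) + (-8)] = 16/16 = 1
  <chi_rho, chi_2> = (1/16)[1*(12)*conj(1) + 1*(0)*conj(1) + 2*(-sqrt(2))*conj(1) + 2*(6)*conj(1) + 2*(sqrt(2))*conj(1) + 4*(0)*conj(-1) + 4*(-2)*conj(-1)]
      = (1/16)[(12) + (0) + (-2*sqrt(2)) + (12) + (2*sqrt(2)) + (0) + (8)] = 32/16 = 2
  <chi_rho, chi_3> = (1/16)[1*(12)*conj(1) + 1*(0)*conj(1) + 2*(-sqrt(2))*conj(-1) + 2*(6)*conj(1) + 2*(sqrt(2))*conj(-1) + 4*(0)*conj(1) + 4*(-2)*conj(-1)]
      = (1/16)[(12) + (0) + (2*sqrt(2)) + (12) + (-2*sqrt(2)) + (0) + (8)] = 32/16 = 2
  <chi_rho, chi_4> = (1/16)[1*(12)*conj(1) + 1*(0)*conj(1) + 2*(-sqrt(2))*conj(-1) + 2*(6)*conj(1) + 2*(sqrt(2))*conj(-1) + 4*(0)*conj(-1) + 4*(-2)*conj(1)]
      = (1/16)[(12) + (0) + (2*sqrt(2)) + (12) + (-2*sqrt(2)) + (0) + (-8)] = 16/16 = 1
  <chi_rho, chi_5> = (1/16)[1*(12)*conj(2) + 1*(0)*conj(-2) + 2*(-sqrt(2))*conj(sqrt(2)) + 2*(6)*conj(0) + 2*(sqrt(2))*conj(-sqrt(2)) + 4*(0)*conj(0) + 4*(-2)*conj(0)]
      = (1/16)[(24) + (0) + (-4) + (0) + (-4) + (0) + (0)] = 16/16 = 1
  <chi_rho, chi_6> = (1/16)[1*(12)*conj(2) + 1*(0)*conj(2) + 2*(-sqrt(2))*conj(0) + 2*(6)*conj(-2) + 2*(sqrt(2))*conj(0) + 4*(0)*conj(0) + 4*(-2)*conj(0)]
      = (1/16)[(24) + (0) + (0) + (-24) + (0) + (0) + (0)] = 0/16 = 0
  <chi_rho, chi_7> = (1/16)[1*(12)*conj(2) + 1*(0)*conj(-2) + 2*(-sqrt(2))*conj(-sqrt(2)) + 2*(6)*conj(0) + 2*(sqrt(2))*conj(sqrt(2)) + 4*(0)*conj(0) + 4*(-2)*conj(0)]
      = (1/16)[(24) + (0) + (4) + (0) + (4) + (0) + (0)] = 32/16 = 2
Dimension check: dim(rho) = sum (mult * dim) = 1*1 + 2*1 + 2*1 + 1*1 + 1*2 + 0*2 + 2*2 = 12 = chi_rho(e) = 12.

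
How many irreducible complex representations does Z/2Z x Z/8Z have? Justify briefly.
16

Proof sketch: The number of irreducible complex representations of a finite group equals its number of conjugacy classes. Z/2Z x Z/8Z is abelian of order 16, so every element is its own conjugacy class: 16 classes, so Z/2Z x Z/8Z (order 16) has exactly 16 irreducible complex representations.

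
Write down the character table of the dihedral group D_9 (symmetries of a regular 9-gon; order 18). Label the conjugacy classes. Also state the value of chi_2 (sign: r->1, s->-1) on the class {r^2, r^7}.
Conjugacy classes: {e} of size 1, {r^1, r^8} of size 2, {r^2, r^7} of size 2, {r^3, r^6} of size 2, {r^4, r^5} of size 2, {s, sr, ..., sr^8} of size 9.
Character table:
  irrep \ class              {e} (size 1)  {r^1, r^8} (size 2)  {r^2, r^7} (size 2)  {r^3, r^6} (size 2)  {r^4, r^5} (size 2)  {s, sr, ..., sr^8} (size 9)
  chi_1 (triv)               1             1                    1                    1                    1                    1                          
  chi_2 (sign: r->1, s->-1)  1             1                    1                    1                    1                    -1                         
  chi_3 (2d, j=1)            2             2*cos(2*pi/9)        2*cos(4*pi/9)        -1                   -2*cos(pi/9)         0                          
  chi_4 (2d, j=2)            2             2*cos(4*pi/9)        -2*cos(pi/9)         -1                   2*cos(2*pi/9)        0                          
  chi_5 (2d, j=3)            2             -1                   -1                   2                    -1                   0                          
  chi_6 (2d, j=4)            2             -2*cos(pi/9)         2*cos(2*pi/9)        -1                   2*cos(4*pi/9)        0                          

Spot check: chi_2 (sign: r->1, s->-1) on {r^2, r^7} = 1.

Argument: D_9 has order 2*9 = 18 with 6 conjugacy classes, hence 6 irreducibles. Sum of squared dims 1 + 1 + 4 + 4 + 4 + 4 = 18 = |G|. Linear characters come from the abelianisation; the 2-dimensional irreps have character r^k -> 2*cos(2*pi*j*k/9), reflections -> 0.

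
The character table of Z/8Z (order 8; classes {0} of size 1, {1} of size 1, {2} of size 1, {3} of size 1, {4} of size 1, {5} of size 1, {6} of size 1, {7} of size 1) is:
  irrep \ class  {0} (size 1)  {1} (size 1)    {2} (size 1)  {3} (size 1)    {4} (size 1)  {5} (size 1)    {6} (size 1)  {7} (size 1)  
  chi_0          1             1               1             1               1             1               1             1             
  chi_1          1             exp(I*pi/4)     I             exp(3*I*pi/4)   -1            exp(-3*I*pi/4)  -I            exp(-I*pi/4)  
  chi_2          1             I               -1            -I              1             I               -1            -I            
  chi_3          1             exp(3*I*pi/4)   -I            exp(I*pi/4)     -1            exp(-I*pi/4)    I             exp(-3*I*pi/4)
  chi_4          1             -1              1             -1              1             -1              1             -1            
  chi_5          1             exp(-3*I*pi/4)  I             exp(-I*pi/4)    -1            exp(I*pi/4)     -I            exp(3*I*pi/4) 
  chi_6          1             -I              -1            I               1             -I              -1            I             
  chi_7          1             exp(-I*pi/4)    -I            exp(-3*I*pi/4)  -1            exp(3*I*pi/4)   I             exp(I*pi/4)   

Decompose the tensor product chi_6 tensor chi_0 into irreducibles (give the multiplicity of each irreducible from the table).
chi_6 tensor chi_0 = chi_6 (all other irreducibles have multiplicity 0).

Solution. The character of a tensor product is the pointwise product (chi_6 * chi_0)(C) = chi_6(C) * chi_0(C):
  {0}: (1)*(1), {1}: (-I)*(1), {2}: (-1)*(1), {3}: (I)*(1), {4}: (1)*(1), {5}: (-I)*(1), {6}: (-1)*(1), {7}: (I)*(1)
so (chi_6 * chi_0) takes values
  {0} -> 1, {1} -> -I, {2} -> -1, {3} -> I, {4} -> 1, {5} -> -I, {6} -> -1, {7} -> I.
Now take the inner product of this character with each irreducible chi from the table, <chi_6*chi_0, chi> = (1/8) sum_C |C| (chi_6*chi_0)(C) conj(chi(C)):
  <chi_6*chi_0, chi_0> = (1/8)[1*(1)*conj(1) + 1*(-I)*conj(1) + 1*(-1)*conj(1) + 1*(I)*conj(1) + 1*(1)*conj(1) + 1*(-I)*conj(1) + 1*(-1)*conj(1) + 1*(I)*conj(1)]
      = (1/8)[(1) + (-I) + (-1) + (I) + (1) + (-I) + (-1) + (I)] = 0/8 = 0
  <chi_6*chi_0, chi_1> = (1/8)[1*(1)*conj(1) + 1*(-I)*conj(exp(I*pi/4)) + 1*(-1)*conj(I) + 1*(I)*conj(exp(3*I*pi/4)) + 1*(1)*conj(-1) + 1*(-I)*conj(exp(-3*I*pi/4)) + 1*(-1)*conj(-I) + 1*(I)*conj(exp(-I*pi/4))]
      = (1/8)[(1) + (-exp(I*pi/4)) + (I) + (exp(-I*pi/4)) + (-1) + (-exp(-3*I*pi/4)) + (-I) + (exp(3*I*pi/4))] = 0/8 = 0
  <chi_6*chi_0, chi_2> = (1/8)[1*(1)*conj(1) + 1*(-I)*conj(I) + 1*(-1)*conj(-1) + 1*(I)*conj(-I) + 1*(1)*conj(1) + 1*(-I)*conj(I) + 1*(-1)*conj(-1) + 1*(I)*conj(-I)]
      = (1/8)[(1) + (-1) + (1) + (-1) + (1) + (-1) + (1) + (-1)] = 0/8 = 0
  <chi_6*chi_0, chi_3> = (1/8)[1*(1)*conj(1) + 1*(-I)*conj(exp(3*I*pi/4)) + 1*(-1)*conj(-I) + 1*(I)*conj(exp(I*pi/4)) + 1*(1)*conj(-1) + 1*(-I)*conj(exp(-I*pi/4)) + 1*(-1)*conj(I) + 1*(I)*conj(exp(-3*I*pi/4))]
      = (1/8)[(1) + (-exp(-I*pi/4)) + (-I) + (exp(I*pi/4)) + (-1) + (-exp(3*I*pi/4)) + (I) + (exp(-3*I*pi/4))] = 0/8 = 0
  <chi_6*chi_0, chi_4> = (1/8)[1*(1)*conj(1) + 1*(-I)*conj(-1) + 1*(-1)*conj(1) + 1*(I)*conj(-1) + 1*(1)*conj(1) + 1*(-I)*conj(-1) + 1*(-1)*conj(1) + 1*(I)*conj(-1)]
      = (1/8)[(1) + (I) + (-1) + (-I) + (1) + (I) + (-1) + (-I)] = 0/8 = 0
  <chi_6*chi_0, chi_5> = (1/8)[1*(1)*conj(1) + 1*(-I)*conj(exp(-3*I*pi/4)) + 1*(-1)*conj(I) + 1*(I)*conj(exp(-I*pi/4)) + 1*(1)*conj(-1) + 1*(-I)*conj(exp(I*pi/4)) + 1*(-1)*conj(-I) + 1*(I)*conj(exp(3*I*pi/4))]
      = (1/8)[(1) + (-exp(-3*I*pi/4)) + (I) + (exp(3*I*pi/4)) + (-1) + (-exp(I*pi/4)) + (-I) + (exp(-I*pi/4))] = 0/8 = 0
  <chi_6*chi_0, chi_6> = (1/8)[1*(1)*conj(1) + 1*(-I)*conj(-I) + 1*(-1)*conj(-1) + 1*(I)*conj(I) + 1*(1)*conj(1) + 1*(-I)*conj(-I) + 1*(-1)*conj(-1) + 1*(I)*conj(I)]
      = (1/8)[(1) + (1) + (1) + (1) + (1) + (1) + (1) + (1)] = 8/8 = 1
  <chi_6*chi_0, chi_7> = (1/8)[1*(1)*conj(1) + 1*(-I)*conj(exp(-I*pi/4)) + 1*(-1)*conj(-I) + 1*(I)*conj(exp(-3*I*pi/4)) + 1*(1)*conj(-1) + 1*(-I)*conj(exp(3*I*pi/4)) + 1*(-1)*conj(I) + 1*(I)*conj(exp(I*pi/4))]
      = (1/8)[(1) + (-exp(3*I*pi/4)) + (-I) + (exp(-3*I*pi/4)) + (-1) + (-exp(-I*pi/4)) + (I) + (exp(I*pi/4))] = 0/8 = 0
(Exp terms are combined using exp(i*s)*conj(exp(i*t)) = exp(i*(s-t)), and sums of them are collapsed using the identity that for every m > 1 the m distinct m-th roots of unity sum to 0, e.g. 1 + exp(2*I*pi/3) + exp(-2*I*pi/3) = 0.)
Hence the multiplicities are chi_6: 1. Dimension check: dim(chi_6)*dim(chi_0) = 1*1 = 1 and sum (mult * dim) = 1*1 = 1.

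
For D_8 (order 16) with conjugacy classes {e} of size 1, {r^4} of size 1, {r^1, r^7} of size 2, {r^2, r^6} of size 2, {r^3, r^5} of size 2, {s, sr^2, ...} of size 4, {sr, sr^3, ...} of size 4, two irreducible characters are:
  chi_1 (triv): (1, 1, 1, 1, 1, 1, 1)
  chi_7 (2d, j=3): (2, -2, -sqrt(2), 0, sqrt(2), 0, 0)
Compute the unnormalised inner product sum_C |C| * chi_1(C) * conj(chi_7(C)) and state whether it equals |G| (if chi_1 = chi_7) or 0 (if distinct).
Sum = 0; so <chi_1, chi_7> = 0 (distinct irreducibles are orthogonal).

Reasoning: Compute term by term over conjugacy classes (|C| * chi_1(C) * conj(chi_7(C))):
  1*(1)*conj(2) + 1*(1)*conj(-2) + 2*(1)*conj(-sqrt(2)) + 2*(1)*conj(0) + 2*(1)*conj(sqrt(2)) + 4*(1)*conj(0) + 4*(1)*conj(0)
  = (2) + (-2) + (-2*sqrt(2)) + (0) + (2*sqrt(2)) + (0) + (0)
  = 0.
Dividing by |G| = 16 gives 0/16 = 0, matching the row-orthogonality relation <chi_1, chi_7> = [chi_1 = chi_7].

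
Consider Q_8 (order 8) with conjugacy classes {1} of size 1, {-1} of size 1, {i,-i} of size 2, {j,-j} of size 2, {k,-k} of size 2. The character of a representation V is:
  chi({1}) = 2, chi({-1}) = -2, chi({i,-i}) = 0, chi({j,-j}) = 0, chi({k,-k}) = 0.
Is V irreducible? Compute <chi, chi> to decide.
Irreducible: <chi, chi> = 1.

Derivation: <chi, chi> = (1/|G|) sum_C |C| * |chi(C)|^2 = (1/8)[1*|2|^2 + 1*|-2|^2 + 2*|0|^2 + 2*|0|^2 + 2*|0|^2]
  = (1/8)[(4) + (4) + (0) + (0) + (0)] = 8/8 = 1.
A character is irreducible iff <chi, chi> = 1, so this representation is irreducible.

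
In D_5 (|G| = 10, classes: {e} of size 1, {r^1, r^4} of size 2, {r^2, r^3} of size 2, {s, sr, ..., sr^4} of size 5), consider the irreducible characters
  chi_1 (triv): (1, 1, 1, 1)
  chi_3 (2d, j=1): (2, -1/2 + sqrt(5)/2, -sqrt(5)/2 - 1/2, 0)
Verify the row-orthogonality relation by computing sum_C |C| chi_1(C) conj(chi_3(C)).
Sum = 0; so <chi_1, chi_3> = 0 (distinct irreducibles are orthogonal).

Compute term by term over conjugacy classes (|C| * chi_1(C) * conj(chi_3(C))):
  1*(1)*conj(2) + 2*(1)*conj(-1/2 + sqrt(5)/2) + 2*(1)*conj(-sqrt(5)/2 - 1/2) + 5*(1)*conj(0)
  = (2) + (-1 + sqrt(5)) + (-sqrt(5) - 1) + (0)
  = 0.
Dividing by |G| = 10 gives 0/10 = 0, matching the row-orthogonality relation <chi_1, chi_3> = [chi_1 = chi_3].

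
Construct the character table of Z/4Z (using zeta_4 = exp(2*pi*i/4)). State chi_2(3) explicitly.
Character table of Z/4Z (irreps indexed chi_0,...,chi_3 with chi_k(m) = zeta_4^(k*m), zeta_4 = exp(2*pi*i/4)):
  irrep \ class  {0} (size 1)  {1} (size 1)  {2} (size 1)  {3} (size 1)
  chi_0          1             1             1             1           
  chi_1          1             I             -1            -I          
  chi_2          1             -1            1             -1          
  chi_3          1             -I            -1            I           

Spot check: chi_2(3) = zeta_4^(2*3) = zeta_4^6 = -1.

Details: Z/4Z is abelian, so all 4 irreducible complex representations are 1-dimensional. They are given by chi_k(m) = zeta_4^(k*m) for k = 0,...,3. Row orthogonality: sum_m chi_k(m) conj(chi_l(m)) = 4 * [k = l].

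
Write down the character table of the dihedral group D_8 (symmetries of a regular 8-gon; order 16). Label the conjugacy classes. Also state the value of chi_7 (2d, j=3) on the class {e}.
Conjugacy classes: {e} of size 1, {r^4} of size 1, {r^1, r^7} of size 2, {r^2, r^6} of size 2, {r^3, r^5} of size 2, {s, sr^2, ...} of size 4, {sr, sr^3, ...} of size 4.
Character table:
  irrep \ class              {e} (size 1)  {r^4} (size 1)  {r^1, r^7} (size 2)  {r^2, r^6} (size 2)  {r^3, r^5} (size 2)  {s, sr^2, ...} (size 4)  {sr, sr^3, ...} (size 4)
  chi_1 (triv)               1             1               1                    1                    1                    1                        1                       
  chi_2 (sign: r->1, s->-1)  1             1               1                    1                    1                    -1                       -1                      
  chi_3 (r->-1, s->1)        1             1               -1                   1                    -1                   1                        -1                      
  chi_4 (r->-1, s->-1)       1             1               -1                   1                    -1                   -1                       1                       
  chi_5 (2d, j=1)            2             -2              sqrt(2)              0                    -sqrt(2)             0                        0                       
  chi_6 (2d, j=2)            2             2               0                    -2                   0                    0                        0                       
  chi_7 (2d, j=3)            2             -2              -sqrt(2)             0                    sqrt(2)              0                        0                       

Spot check: chi_7 (2d, j=3) on {e} = 2.

Reasoning: D_8 has order 2*8 = 16 with 7 conjugacy classes, hence 7 irreducibles. Sum of squared dims 1 + 1 + 1 + 1 + 4 + 4 + 4 = 16 = |G|. Linear characters come from the abelianisation; the 2-dimensional irreps have character r^k -> 2*cos(2*pi*j*k/8), reflections -> 0.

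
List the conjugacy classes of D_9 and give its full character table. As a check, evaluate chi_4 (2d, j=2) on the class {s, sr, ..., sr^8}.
Conjugacy classes: {e} of size 1, {r^1, r^8} of size 2, {r^2, r^7} of size 2, {r^3, r^6} of size 2, {r^4, r^5} of size 2, {s, sr, ..., sr^8} of size 9.
Character table:
  irrep \ class              {e} (size 1)  {r^1, r^8} (size 2)  {r^2, r^7} (size 2)  {r^3, r^6} (size 2)  {r^4, r^5} (size 2)  {s, sr, ..., sr^8} (size 9)
  chi_1 (triv)               1             1                    1                    1                    1                    1                          
  chi_2 (sign: r->1, s->-1)  1             1                    1                    1                    1                    -1                         
  chi_3 (2d, j=1)            2             2*cos(2*pi/9)        2*cos(4*pi/9)        -1                   -2*cos(pi/9)         0                          
  chi_4 (2d, j=2)            2             2*cos(4*pi/9)        -2*cos(pi/9)         -1                   2*cos(2*pi/9)        0                          
  chi_5 (2d, j=3)            2             -1                   -1                   2                    -1                   0                          
  chi_6 (2d, j=4)            2             -2*cos(pi/9)         2*cos(2*pi/9)        -1                   2*cos(4*pi/9)        0                          

Spot check: chi_4 (2d, j=2) on {s, sr, ..., sr^8} = 0.

Reasoning: D_9 has order 2*9 = 18 with 6 conjugacy classes, hence 6 irreducibles. Sum of squared dims 1 + 1 + 4 + 4 + 4 + 4 = 18 = |G|. Linear characters come from the abelianisation; the 2-dimensional irreps have character r^k -> 2*cos(2*pi*j*k/9), reflections -> 0.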